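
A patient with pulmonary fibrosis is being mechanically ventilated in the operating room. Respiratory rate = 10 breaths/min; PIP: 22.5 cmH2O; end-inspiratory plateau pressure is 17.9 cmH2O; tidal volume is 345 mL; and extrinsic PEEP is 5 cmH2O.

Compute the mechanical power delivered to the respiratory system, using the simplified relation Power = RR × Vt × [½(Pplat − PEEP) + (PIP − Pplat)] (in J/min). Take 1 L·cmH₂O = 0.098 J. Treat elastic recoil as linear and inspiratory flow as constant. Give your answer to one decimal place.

Per-breath work = Vt × [½(Pplat−PEEP) + (PIP−Pplat)] = 0.345 × [0.5×12.9 + 4.6] = 0.345 × 11.05 = 3.812 L·cmH2O.
Power = 10 × 3.812 = 38.12 L·cmH2O/min.
× 0.098 J/(L·cmH2O) → 3.736 J/min.

3.7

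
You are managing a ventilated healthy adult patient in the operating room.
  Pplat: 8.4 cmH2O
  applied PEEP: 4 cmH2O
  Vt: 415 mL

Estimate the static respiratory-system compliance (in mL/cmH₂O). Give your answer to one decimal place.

Cstat = Vt / (Pplat − PEEP) = 415 / (8.4 − 4) = 415 / 4.4 = 94.318 mL/cmH2O.

94.3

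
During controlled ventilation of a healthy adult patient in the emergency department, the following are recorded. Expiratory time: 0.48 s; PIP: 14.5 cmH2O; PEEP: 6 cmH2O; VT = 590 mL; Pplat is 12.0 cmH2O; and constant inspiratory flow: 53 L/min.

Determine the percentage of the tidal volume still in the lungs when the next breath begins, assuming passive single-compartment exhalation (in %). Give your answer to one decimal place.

17.8

Flow: 53 L/min ÷ 60 = 0.8833 L/s.
R = (PIP − Pplat)/V̇ = (14.5 − 12.0) / 0.8833 = 2.5/0.8833 = 2.83 cmH2O·s/L.
C = Vt/(Pplat − PEEP) = 590.0 / (12.0 − 6) = 590.0/6.0 = 98.333 mL/cmH2O.
τ = R × C = 2.83 × 0.09833 L/cmH2O = 0.2783 s.
Fraction remaining at end-expiration = e^(−Te/τ) = e^(−0.48/0.2783) = 0.1782 → 17.82%.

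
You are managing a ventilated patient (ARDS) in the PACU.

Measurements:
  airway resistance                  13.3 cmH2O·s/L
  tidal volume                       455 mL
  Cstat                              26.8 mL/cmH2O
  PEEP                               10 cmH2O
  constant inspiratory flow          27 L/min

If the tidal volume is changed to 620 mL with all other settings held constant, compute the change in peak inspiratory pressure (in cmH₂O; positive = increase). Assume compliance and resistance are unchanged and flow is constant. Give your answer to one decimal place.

6.2

PIP = Vt/C + R·V̇ + PEEP (constant-flow equation of motion).
Only the elastic term changes: ΔPIP = ΔVt / C = (620 − 455) / 26.8 = 6.157 cmH2O.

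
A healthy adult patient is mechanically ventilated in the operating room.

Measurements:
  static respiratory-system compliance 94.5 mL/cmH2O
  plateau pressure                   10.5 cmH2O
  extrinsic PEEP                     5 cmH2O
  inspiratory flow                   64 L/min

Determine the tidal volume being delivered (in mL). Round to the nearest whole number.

520

Vt = Cstat × (Pplat − PEEP) = 94.5 × (10.5 − 5) = 94.5 × 5.5 = 519.75 mL.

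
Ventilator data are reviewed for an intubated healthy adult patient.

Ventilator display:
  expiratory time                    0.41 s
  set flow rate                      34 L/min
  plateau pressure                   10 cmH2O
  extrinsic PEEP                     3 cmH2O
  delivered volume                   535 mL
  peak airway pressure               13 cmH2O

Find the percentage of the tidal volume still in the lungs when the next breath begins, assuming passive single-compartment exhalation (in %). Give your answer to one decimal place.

36.3

Flow: 34 L/min ÷ 60 = 0.5667 L/s.
R = (PIP − Pplat)/V̇ = (13 − 10) / 0.5667 = 3.0/0.5667 = 5.294 cmH2O·s/L.
C = Vt/(Pplat − PEEP) = 535.0 / (10 − 3) = 535.0/7.0 = 76.429 mL/cmH2O.
τ = R × C = 5.294 × 0.07643 L/cmH2O = 0.4046 s.
Fraction remaining at end-expiration = e^(−Te/τ) = e^(−0.41/0.4046) = 0.363 → 36.3%.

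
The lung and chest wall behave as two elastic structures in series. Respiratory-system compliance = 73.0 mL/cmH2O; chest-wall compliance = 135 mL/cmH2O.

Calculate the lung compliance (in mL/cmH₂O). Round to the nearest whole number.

1/CL = 1/Crs − 1/Ccw.
1/CL = 1/73.0 − 1/135 = 0.006291.
CL = 158.96 mL/cmH2O.

159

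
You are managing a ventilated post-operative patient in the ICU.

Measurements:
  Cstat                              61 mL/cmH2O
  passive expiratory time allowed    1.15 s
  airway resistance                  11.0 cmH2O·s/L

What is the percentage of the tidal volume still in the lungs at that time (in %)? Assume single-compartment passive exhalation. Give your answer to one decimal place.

τ = R × C = 11.0 × 61 mL/cmH2O = 11.0 × 0.061 L/cmH2O = 0.671 s.
Passive exhalation: V(t)/V₀ = e^(−t/τ) = e^(−1.15/0.671) = 0.1802.
Fraction remaining = 0.1802 → 18.02%.

18.0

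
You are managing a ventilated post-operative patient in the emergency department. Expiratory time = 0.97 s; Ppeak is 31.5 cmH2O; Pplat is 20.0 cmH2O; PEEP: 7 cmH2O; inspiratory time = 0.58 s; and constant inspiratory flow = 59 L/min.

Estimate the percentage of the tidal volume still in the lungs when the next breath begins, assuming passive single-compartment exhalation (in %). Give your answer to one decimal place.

Flow: 59 L/min ÷ 60 = 0.9833 L/s.
Vt = flow × Ti = 0.9833 L/s × 0.58 s × 1000 mL/L = 570.31 mL.
R = (PIP − Pplat)/V̇ = (31.5 − 20.0) / 0.9833 = 11.5/0.9833 = 11.695 cmH2O·s/L.
C = Vt/(Pplat − PEEP) = 570.31 / (20.0 − 7) = 570.31/13.0 = 43.87 mL/cmH2O.
τ = R × C = 11.695 × 0.04387 L/cmH2O = 0.5131 s.
Fraction remaining at end-expiration = e^(−Te/τ) = e^(−0.97/0.5131) = 0.151 → 15.1%.

15.1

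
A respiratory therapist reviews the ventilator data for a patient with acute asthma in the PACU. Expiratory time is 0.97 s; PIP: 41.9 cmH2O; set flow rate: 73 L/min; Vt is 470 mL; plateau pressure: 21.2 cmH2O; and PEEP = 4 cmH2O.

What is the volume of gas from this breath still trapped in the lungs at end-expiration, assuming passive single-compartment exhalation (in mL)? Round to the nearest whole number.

58

Flow: 73 L/min ÷ 60 = 1.2167 L/s.
R = (PIP − Pplat)/V̇ = (41.9 − 21.2) / 1.2167 = 20.7/1.2167 = 17.013 cmH2O·s/L.
C = Vt/(Pplat − PEEP) = 470.0 / (21.2 − 4) = 470.0/17.2 = 27.326 mL/cmH2O.
τ = R × C = 17.013 × 0.02733 L/cmH2O = 0.465 s.
Fraction remaining = e^(−Te/τ) = e^(−0.97/0.465) = 0.1242.
Trapped volume = 470.0 × 0.1242 = 58.374 mL.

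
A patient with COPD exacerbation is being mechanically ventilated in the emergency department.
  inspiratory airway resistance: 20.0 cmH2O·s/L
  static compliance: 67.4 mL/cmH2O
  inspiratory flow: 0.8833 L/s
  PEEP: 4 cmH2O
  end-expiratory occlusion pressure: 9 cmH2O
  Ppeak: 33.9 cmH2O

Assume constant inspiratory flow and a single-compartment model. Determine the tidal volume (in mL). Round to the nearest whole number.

488

Total PEEP = 9 cmH2O (set 4 + intrinsic 5); this is the baseline alveolar pressure.
Equation of motion (constant flow): PIP = Vt/C + R·V̇ + PEEP.
Vt/C = PIP − R·V̇ − PEEP = 33.9 − 17.666 − 9 = 7.234 cmH2O.
Vt = C × 7.234 = 67.4 × 7.234 = 487.57 mL.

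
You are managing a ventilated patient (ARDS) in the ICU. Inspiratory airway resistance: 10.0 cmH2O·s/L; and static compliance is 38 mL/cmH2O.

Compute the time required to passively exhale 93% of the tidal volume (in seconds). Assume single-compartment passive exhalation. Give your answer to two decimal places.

τ = R × C = 10.0 × 38 mL/cmH2O = 10.0 × 0.038 L/cmH2O = 0.38 s.
Exhaled fraction f = 1 − e^(−t/τ) → t = −τ·ln(1 − f) = −0.38·ln(0.07) = 1.011 s.

1.01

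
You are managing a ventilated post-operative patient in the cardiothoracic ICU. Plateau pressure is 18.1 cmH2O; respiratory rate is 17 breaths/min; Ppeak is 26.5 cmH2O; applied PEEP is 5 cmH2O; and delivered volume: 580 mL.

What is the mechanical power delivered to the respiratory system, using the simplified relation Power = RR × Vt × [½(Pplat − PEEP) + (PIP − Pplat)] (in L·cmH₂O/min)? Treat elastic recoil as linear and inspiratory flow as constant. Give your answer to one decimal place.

Per-breath work = Vt × [½(Pplat−PEEP) + (PIP−Pplat)] = 0.580 × [0.5×13.1 + 8.4] = 0.580 × 14.95 = 8.671 L·cmH2O.
Power = 17 × 8.671 = 147.41 L·cmH2O/min.

147.4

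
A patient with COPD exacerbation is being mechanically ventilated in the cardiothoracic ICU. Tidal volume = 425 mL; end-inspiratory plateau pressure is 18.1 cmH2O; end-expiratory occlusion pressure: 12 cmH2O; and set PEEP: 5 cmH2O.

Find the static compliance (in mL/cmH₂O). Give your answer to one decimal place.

69.7

End-expiratory occlusion gives total PEEP = 12 cmH2O (intrinsic PEEP = 12 − 5 = 7). Use total PEEP for the elastic gradient.
Cstat = Vt / (Pplat − PEEPtotal) = 425 / (18.1 − 12) = 425 / 6.1 = 69.672 mL/cmH2O.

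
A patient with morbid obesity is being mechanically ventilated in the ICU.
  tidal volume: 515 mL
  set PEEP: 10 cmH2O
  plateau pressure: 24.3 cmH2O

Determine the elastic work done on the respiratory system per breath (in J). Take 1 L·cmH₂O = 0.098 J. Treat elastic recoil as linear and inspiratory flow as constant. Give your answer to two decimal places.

0.36

Elastic work ≈ ½ × (Pplat − PEEP) × Vt = 0.5 × (24.3 − 10) × 0.515 L = 0.5 × 14.3 × 0.515 = 3.682 L·cmH2O.
× 0.098 J/(L·cmH2O) → 0.3608 J.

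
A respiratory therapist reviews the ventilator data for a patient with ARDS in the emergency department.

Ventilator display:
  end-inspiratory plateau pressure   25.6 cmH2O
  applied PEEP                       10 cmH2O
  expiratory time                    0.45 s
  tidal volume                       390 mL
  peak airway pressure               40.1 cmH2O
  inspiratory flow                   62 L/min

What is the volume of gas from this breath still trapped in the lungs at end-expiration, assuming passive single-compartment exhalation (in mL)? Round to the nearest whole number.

Flow: 62 L/min ÷ 60 = 1.0333 L/s.
R = (PIP − Pplat)/V̇ = (40.1 − 25.6) / 1.0333 = 14.5/1.0333 = 14.033 cmH2O·s/L.
C = Vt/(Pplat − PEEP) = 390.0 / (25.6 − 10) = 390.0/15.6 = 25.0 mL/cmH2O.
τ = R × C = 14.033 × 0.025 L/cmH2O = 0.3508 s.
Fraction remaining = e^(−Te/τ) = e^(−0.45/0.3508) = 0.2773.
Trapped volume = 390.0 × 0.2773 = 108.15 mL.

108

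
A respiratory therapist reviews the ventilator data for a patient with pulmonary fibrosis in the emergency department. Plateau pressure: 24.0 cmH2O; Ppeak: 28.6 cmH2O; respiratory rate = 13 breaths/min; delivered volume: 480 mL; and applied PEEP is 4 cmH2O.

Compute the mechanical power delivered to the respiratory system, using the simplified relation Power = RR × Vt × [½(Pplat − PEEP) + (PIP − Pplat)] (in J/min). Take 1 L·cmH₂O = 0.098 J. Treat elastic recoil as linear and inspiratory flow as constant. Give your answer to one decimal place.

Per-breath work = Vt × [½(Pplat−PEEP) + (PIP−Pplat)] = 0.480 × [0.5×20.0 + 4.6] = 0.480 × 14.6 = 7.008 L·cmH2O.
Power = 13 × 7.008 = 91.104 L·cmH2O/min.
× 0.098 J/(L·cmH2O) → 8.928 J/min.

8.9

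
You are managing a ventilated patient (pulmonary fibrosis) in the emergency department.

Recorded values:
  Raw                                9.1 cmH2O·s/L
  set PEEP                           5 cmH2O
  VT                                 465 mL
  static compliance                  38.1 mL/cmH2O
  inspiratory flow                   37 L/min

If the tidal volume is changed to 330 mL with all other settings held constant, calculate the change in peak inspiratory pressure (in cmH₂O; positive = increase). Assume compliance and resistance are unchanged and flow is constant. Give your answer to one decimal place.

PIP = Vt/C + R·V̇ + PEEP (constant-flow equation of motion).
Only the elastic term changes: ΔPIP = ΔVt / C = (330 − 465) / 38.1 = -3.543 cmH2O.

-3.5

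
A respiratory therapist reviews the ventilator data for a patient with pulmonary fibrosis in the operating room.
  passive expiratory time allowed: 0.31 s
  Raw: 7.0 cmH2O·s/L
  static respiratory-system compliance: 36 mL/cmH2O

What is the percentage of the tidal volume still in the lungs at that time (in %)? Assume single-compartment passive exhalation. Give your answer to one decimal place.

τ = R × C = 7.0 × 36 mL/cmH2O = 7.0 × 0.036 L/cmH2O = 0.252 s.
Passive exhalation: V(t)/V₀ = e^(−t/τ) = e^(−0.31/0.252) = 0.2922.
Fraction remaining = 0.2922 → 29.22%.

29.2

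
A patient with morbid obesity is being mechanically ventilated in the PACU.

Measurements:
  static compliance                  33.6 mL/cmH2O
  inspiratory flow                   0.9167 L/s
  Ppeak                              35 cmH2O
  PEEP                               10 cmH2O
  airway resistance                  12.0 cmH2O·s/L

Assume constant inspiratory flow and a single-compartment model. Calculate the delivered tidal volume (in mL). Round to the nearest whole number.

470

Equation of motion (constant flow): PIP = Vt/C + R·V̇ + PEEP.
Vt/C = PIP − R·V̇ − PEEP = 35 − 11.0 − 10 = 14.0 cmH2O.
Vt = C × 14.0 = 33.6 × 14.0 = 470.4 mL.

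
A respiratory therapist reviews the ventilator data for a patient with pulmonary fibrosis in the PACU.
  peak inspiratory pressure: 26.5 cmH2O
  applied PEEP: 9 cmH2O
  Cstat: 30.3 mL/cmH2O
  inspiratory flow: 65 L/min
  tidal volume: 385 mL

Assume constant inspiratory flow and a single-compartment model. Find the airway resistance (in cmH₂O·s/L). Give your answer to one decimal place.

4.4

Flow: 65 L/min ÷ 60 = 1.0833 L/s.
Equation of motion (constant flow): PIP = Vt/C + R·V̇ + PEEP.
R·V̇ = PIP − Vt/C − PEEP = 26.5 − 385/30.3 − 9 = 26.5 − 12.706 − 9 = 4.794 cmH2O.
R = 4.794 / 1.0833 = 4.425 cmH2O·s/L.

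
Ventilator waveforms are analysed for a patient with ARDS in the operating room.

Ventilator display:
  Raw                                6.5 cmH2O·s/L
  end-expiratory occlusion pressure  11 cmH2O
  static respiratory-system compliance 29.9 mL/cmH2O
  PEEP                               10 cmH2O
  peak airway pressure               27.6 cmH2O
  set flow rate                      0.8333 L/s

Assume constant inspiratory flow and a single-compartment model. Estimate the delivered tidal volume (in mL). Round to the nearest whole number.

Total PEEP = 11 cmH2O (set 10 + intrinsic 1); this is the baseline alveolar pressure.
Equation of motion (constant flow): PIP = Vt/C + R·V̇ + PEEP.
Vt/C = PIP − R·V̇ − PEEP = 27.6 − 5.416 − 11 = 11.184 cmH2O.
Vt = C × 11.184 = 29.9 × 11.184 = 334.4 mL.

334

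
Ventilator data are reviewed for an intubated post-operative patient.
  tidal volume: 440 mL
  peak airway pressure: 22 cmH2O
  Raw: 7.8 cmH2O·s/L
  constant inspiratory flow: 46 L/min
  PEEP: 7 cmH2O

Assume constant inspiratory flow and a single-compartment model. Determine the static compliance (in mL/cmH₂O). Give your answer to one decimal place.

48.8

Flow: 46 L/min ÷ 60 = 0.7667 L/s.
Equation of motion (constant flow): PIP = Vt/C + R·V̇ + PEEP.
Vt/C = PIP − R·V̇ − PEEP = 22 − 7.8×0.7667 − 7 = 22 − 5.98 − 7 = 9.02 cmH2O.
C = Vt / 9.02 = 440 / 9.02 = 48.78 mL/cmH2O.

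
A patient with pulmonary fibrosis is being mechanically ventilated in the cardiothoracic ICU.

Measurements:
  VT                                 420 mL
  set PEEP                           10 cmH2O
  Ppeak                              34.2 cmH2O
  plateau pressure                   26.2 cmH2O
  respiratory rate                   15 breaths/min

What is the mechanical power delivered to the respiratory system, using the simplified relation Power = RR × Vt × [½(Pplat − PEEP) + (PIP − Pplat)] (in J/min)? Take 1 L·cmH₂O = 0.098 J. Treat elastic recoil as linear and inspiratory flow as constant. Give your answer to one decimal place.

Per-breath work = Vt × [½(Pplat−PEEP) + (PIP−Pplat)] = 0.420 × [0.5×16.2 + 8.0] = 0.420 × 16.1 = 6.762 L·cmH2O.
Power = 15 × 6.762 = 101.43 L·cmH2O/min.
× 0.098 J/(L·cmH2O) → 9.94 J/min.

9.9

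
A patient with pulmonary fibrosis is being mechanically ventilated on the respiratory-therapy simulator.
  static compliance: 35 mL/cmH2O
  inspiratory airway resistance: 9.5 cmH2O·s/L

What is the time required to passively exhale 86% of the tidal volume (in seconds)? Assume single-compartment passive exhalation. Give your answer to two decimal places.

0.65

τ = R × C = 9.5 × 35 mL/cmH2O = 9.5 × 0.035 L/cmH2O = 0.3325 s.
Exhaled fraction f = 1 − e^(−t/τ) → t = −τ·ln(1 − f) = −0.3325·ln(0.14) = 0.6537 s.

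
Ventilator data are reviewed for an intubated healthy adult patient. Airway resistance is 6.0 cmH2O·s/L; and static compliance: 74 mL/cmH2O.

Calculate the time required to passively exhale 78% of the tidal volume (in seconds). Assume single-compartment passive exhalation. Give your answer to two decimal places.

0.67

τ = R × C = 6.0 × 74 mL/cmH2O = 6.0 × 0.074 L/cmH2O = 0.444 s.
Exhaled fraction f = 1 − e^(−t/τ) → t = −τ·ln(1 − f) = −0.444·ln(0.22) = 0.6723 s.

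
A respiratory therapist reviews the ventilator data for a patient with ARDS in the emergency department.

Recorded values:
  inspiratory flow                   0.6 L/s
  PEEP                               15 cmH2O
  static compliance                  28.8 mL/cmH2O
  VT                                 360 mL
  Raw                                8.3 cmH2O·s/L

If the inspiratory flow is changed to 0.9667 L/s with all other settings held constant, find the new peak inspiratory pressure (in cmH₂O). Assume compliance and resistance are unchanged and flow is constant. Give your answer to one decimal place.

35.5

PIP = Vt/C + R·V̇ + PEEP (constant-flow equation of motion).
Only the resistive term changes: ΔPIP = R × ΔV̇ = 8.3 × (0.9667 − 0.6) = 8.3 × 0.3667 = 3.044 cmH2O.
Original PIP = 360/28.8 + 8.3×0.6 + 15 = 32.48 cmH2O; new PIP = 32.48 + (3.044) = 35.524 cmH2O.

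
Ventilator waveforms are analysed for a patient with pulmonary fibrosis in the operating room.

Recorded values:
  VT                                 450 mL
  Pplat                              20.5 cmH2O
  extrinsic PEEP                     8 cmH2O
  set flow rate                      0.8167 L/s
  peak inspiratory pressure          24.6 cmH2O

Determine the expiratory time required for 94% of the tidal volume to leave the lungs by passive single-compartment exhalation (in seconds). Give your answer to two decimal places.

0.51

R = (PIP − Pplat)/V̇ = (24.6 − 20.5) / 0.8167 = 4.1/0.8167 = 5.02 cmH2O·s/L.
C = Vt/(Pplat − PEEP) = 450.0 / (20.5 − 8) = 450.0/12.5 = 36.0 mL/cmH2O.
τ = R × C = 5.02 × 0.036 L/cmH2O = 0.1807 s.
t = −τ·ln(1 − 0.94) = −0.1807·ln(0.06) = 0.5084 s.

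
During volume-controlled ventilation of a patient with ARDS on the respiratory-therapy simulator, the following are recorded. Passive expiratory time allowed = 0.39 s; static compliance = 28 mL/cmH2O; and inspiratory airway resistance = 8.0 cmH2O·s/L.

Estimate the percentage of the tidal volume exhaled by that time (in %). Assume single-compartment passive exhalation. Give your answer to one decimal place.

82.5

τ = R × C = 8.0 × 28 mL/cmH2O = 8.0 × 0.028 L/cmH2O = 0.224 s.
Passive exhalation: V(t)/V₀ = e^(−t/τ) = e^(−0.39/0.224) = 0.1753.
Fraction exhaled = 1 − 0.1753 = 0.8247 → 82.47%.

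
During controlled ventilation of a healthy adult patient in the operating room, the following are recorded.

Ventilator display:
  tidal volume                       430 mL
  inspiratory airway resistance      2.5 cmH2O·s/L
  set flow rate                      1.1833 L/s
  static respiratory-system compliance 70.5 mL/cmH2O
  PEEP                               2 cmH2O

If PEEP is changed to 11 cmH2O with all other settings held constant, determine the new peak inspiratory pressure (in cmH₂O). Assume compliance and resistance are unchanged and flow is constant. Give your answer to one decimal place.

PIP = Vt/C + R·V̇ + PEEP (constant-flow equation of motion).
Only the baseline term changes: ΔPIP = ΔPEEP = 11 − 2 = 9.0 cmH2O.
Original PIP = 430/70.5 + 2.5×1.1833 + 2 = 11.058 cmH2O; new PIP = 11.058 + (9.0) = 20.058 cmH2O.

20.1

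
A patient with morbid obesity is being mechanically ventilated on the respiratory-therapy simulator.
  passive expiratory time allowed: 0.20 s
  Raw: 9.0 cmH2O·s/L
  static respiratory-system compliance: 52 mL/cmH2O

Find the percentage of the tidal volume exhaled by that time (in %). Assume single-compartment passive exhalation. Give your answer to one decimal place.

34.8

τ = R × C = 9.0 × 52 mL/cmH2O = 9.0 × 0.052 L/cmH2O = 0.468 s.
Passive exhalation: V(t)/V₀ = e^(−t/τ) = e^(−0.20/0.468) = 0.6522.
Fraction exhaled = 1 − 0.6522 = 0.3478 → 34.78%.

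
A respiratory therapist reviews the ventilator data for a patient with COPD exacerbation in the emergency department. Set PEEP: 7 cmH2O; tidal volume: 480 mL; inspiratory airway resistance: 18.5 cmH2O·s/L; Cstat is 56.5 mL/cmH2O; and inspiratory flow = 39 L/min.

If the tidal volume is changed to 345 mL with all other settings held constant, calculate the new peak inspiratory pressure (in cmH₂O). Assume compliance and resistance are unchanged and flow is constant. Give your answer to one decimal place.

25.1

Flow: 39 L/min ÷ 60 = 0.65 L/s.
PIP = Vt/C + R·V̇ + PEEP (constant-flow equation of motion).
Only the elastic term changes: ΔPIP = ΔVt / C = (345 − 480) / 56.5 = -2.389 cmH2O.
Original PIP = 480/56.5 + 18.5×0.65 + 7 = 27.521 cmH2O; new PIP = 27.521 + (-2.389) = 25.132 cmH2O.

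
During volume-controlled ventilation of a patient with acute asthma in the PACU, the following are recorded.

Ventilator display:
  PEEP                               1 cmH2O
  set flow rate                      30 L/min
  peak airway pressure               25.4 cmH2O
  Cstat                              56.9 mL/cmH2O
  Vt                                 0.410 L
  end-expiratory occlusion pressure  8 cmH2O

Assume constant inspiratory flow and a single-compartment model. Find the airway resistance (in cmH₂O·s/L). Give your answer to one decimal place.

20.4

Flow: 30 L/min ÷ 60 = 0.5 L/s.
Total PEEP = 8 cmH2O (set 1 + intrinsic 7); this is the baseline alveolar pressure.
Equation of motion (constant flow): PIP = Vt/C + R·V̇ + PEEP.
R·V̇ = PIP − Vt/C − PEEP = 25.4 − 410/56.9 − 8 = 25.4 − 7.206 − 8 = 10.194 cmH2O.
R = 10.194 / 0.5 = 20.388 cmH2O·s/L.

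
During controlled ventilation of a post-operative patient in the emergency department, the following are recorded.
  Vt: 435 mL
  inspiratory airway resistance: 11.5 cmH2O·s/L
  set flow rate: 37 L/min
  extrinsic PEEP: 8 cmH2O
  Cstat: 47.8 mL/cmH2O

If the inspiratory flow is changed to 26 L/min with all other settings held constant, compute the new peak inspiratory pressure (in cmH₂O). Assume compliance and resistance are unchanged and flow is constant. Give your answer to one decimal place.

Flow: 37 L/min ÷ 60 = 0.6167 L/s.
New flow: 26 L/min ÷ 60 = 0.4333 L/s.
PIP = Vt/C + R·V̇ + PEEP (constant-flow equation of motion).
Only the resistive term changes: ΔPIP = R × ΔV̇ = 11.5 × (0.4333 − 0.6167) = 11.5 × -0.1834 = -2.109 cmH2O.
Original PIP = 435/47.8 + 11.5×0.6167 + 8 = 24.192 cmH2O; new PIP = 24.192 + (-2.109) = 22.083 cmH2O.

22.1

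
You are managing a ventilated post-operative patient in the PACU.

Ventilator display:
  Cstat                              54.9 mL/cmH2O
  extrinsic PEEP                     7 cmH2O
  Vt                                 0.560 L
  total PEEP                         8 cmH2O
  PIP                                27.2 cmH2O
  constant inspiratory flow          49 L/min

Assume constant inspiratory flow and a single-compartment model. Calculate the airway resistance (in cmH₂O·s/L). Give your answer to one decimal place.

11.0

Flow: 49 L/min ÷ 60 = 0.8167 L/s.
Total PEEP = 8 cmH2O (set 7 + intrinsic 1); this is the baseline alveolar pressure.
Equation of motion (constant flow): PIP = Vt/C + R·V̇ + PEEP.
R·V̇ = PIP − Vt/C − PEEP = 27.2 − 560/54.9 − 8 = 27.2 − 10.2 − 8 = 9.0 cmH2O.
R = 9.0 / 0.8167 = 11.02 cmH2O·s/L.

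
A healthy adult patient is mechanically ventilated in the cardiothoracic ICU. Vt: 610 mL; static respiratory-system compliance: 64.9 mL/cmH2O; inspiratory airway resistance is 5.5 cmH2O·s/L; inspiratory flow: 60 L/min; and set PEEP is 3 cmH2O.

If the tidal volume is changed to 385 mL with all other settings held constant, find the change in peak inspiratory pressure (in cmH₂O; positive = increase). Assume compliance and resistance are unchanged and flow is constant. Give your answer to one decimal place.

PIP = Vt/C + R·V̇ + PEEP (constant-flow equation of motion).
Only the elastic term changes: ΔPIP = ΔVt / C = (385 − 610) / 64.9 = -3.467 cmH2O.

-3.5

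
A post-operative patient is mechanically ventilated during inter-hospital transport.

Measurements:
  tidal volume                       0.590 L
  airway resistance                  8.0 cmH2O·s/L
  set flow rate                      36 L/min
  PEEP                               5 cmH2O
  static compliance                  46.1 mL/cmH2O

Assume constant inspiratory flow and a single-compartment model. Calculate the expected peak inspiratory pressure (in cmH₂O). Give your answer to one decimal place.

Flow: 36 L/min ÷ 60 = 0.6 L/s.
Equation of motion (constant flow): PIP = Vt/C + R·V̇ + PEEP.
PIP = 590/46.1 + 8.0×0.6 + 5 = 12.798 + 4.8 + 5 = 22.598 cmH2O.

22.6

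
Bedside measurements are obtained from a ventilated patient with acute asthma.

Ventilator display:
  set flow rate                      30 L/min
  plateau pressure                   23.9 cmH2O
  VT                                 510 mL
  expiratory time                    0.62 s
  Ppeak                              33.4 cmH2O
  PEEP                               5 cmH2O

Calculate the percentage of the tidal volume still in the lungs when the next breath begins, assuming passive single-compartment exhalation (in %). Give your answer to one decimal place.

29.8

Flow: 30 L/min ÷ 60 = 0.5 L/s.
R = (PIP − Pplat)/V̇ = (33.4 − 23.9) / 0.5 = 9.5/0.5 = 19.0 cmH2O·s/L.
C = Vt/(Pplat − PEEP) = 510.0 / (23.9 − 5) = 510.0/18.9 = 26.984 mL/cmH2O.
τ = R × C = 19.0 × 0.02698 L/cmH2O = 0.5126 s.
Fraction remaining at end-expiration = e^(−Te/τ) = e^(−0.62/0.5126) = 0.2983 → 29.83%.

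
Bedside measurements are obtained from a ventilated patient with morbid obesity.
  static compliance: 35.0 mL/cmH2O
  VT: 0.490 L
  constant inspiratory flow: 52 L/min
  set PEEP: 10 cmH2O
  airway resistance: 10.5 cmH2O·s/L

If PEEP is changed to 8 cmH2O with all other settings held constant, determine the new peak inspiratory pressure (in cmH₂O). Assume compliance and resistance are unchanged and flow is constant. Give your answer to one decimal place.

Flow: 52 L/min ÷ 60 = 0.8667 L/s.
PIP = Vt/C + R·V̇ + PEEP (constant-flow equation of motion).
Only the baseline term changes: ΔPIP = ΔPEEP = 8 − 10 = -2.0 cmH2O.
Original PIP = 490/35.0 + 10.5×0.8667 + 10 = 33.1 cmH2O; new PIP = 33.1 + (-2.0) = 31.1 cmH2O.

31.1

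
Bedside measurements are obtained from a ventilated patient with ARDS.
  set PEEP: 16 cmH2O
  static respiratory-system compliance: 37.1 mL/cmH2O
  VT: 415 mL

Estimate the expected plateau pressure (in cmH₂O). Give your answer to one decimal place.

Pplat = PEEP + Vt / Cstat = 16 + 415 / 37.1 = 16 + 11.186 = 27.186 cmH2O.

27.2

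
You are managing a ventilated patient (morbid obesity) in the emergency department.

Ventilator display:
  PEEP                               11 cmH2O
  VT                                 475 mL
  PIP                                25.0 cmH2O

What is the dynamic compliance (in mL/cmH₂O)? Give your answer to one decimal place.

Dynamic compliance = Vt / (PIP − PEEP) = 475 / (25.0 − 11) = 475 / 14.0 = 33.929 mL/cmH2O.

33.9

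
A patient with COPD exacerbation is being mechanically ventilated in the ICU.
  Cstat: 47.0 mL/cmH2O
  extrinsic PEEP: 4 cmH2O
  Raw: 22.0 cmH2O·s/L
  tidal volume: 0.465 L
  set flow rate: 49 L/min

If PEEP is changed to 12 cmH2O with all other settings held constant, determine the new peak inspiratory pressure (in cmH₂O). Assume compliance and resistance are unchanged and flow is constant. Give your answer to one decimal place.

39.9

Flow: 49 L/min ÷ 60 = 0.8167 L/s.
PIP = Vt/C + R·V̇ + PEEP (constant-flow equation of motion).
Only the baseline term changes: ΔPIP = ΔPEEP = 12 − 4 = 8.0 cmH2O.
Original PIP = 465/47.0 + 22.0×0.8167 + 4 = 31.861 cmH2O; new PIP = 31.861 + (8.0) = 39.861 cmH2O.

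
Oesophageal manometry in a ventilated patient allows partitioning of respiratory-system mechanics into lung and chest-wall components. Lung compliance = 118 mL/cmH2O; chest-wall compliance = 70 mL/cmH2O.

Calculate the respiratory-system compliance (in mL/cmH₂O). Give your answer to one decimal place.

Lung and chest wall are elastances in series: 1/Crs = 1/CL + 1/Ccw.
1/Crs = 1/118 + 1/70 = 0.02276.
Crs = 43.937 mL/cmH2O.

43.9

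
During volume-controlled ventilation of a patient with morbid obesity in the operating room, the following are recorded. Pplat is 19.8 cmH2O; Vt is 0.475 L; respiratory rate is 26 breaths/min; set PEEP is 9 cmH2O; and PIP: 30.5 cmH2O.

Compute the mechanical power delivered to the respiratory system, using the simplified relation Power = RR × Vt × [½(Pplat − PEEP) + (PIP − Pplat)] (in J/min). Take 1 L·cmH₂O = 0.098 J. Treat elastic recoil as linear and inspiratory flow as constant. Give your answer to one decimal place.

Per-breath work = Vt × [½(Pplat−PEEP) + (PIP−Pplat)] = 0.475 × [0.5×10.8 + 10.7] = 0.475 × 16.1 = 7.648 L·cmH2O.
Power = 26 × 7.648 = 198.85 L·cmH2O/min.
× 0.098 J/(L·cmH2O) → 19.487 J/min.

19.5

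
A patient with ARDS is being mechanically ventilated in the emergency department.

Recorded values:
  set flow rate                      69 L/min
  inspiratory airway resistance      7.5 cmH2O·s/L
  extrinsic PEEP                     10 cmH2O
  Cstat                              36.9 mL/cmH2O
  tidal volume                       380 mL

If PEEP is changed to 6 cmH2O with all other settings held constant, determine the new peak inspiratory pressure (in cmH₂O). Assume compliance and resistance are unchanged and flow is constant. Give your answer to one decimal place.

24.9

Flow: 69 L/min ÷ 60 = 1.15 L/s.
PIP = Vt/C + R·V̇ + PEEP (constant-flow equation of motion).
Only the baseline term changes: ΔPIP = ΔPEEP = 6 − 10 = -4.0 cmH2O.
Original PIP = 380/36.9 + 7.5×1.15 + 10 = 28.923 cmH2O; new PIP = 28.923 + (-4.0) = 24.923 cmH2O.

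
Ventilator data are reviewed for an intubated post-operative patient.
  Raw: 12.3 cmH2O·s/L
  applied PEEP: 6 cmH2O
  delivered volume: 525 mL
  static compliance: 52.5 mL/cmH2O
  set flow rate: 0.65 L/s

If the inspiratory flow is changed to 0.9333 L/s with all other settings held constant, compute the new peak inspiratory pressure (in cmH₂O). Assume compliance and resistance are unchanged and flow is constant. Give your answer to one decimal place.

27.5

PIP = Vt/C + R·V̇ + PEEP (constant-flow equation of motion).
Only the resistive term changes: ΔPIP = R × ΔV̇ = 12.3 × (0.9333 − 0.65) = 12.3 × 0.2833 = 3.485 cmH2O.
Original PIP = 525/52.5 + 12.3×0.65 + 6 = 23.995 cmH2O; new PIP = 23.995 + (3.485) = 27.48 cmH2O.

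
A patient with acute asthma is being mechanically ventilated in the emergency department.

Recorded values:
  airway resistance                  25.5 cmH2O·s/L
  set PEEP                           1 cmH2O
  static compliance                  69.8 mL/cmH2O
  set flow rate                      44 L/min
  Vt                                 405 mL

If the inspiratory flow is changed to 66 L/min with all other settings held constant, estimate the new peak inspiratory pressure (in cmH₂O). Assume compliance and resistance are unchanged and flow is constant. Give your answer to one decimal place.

Flow: 44 L/min ÷ 60 = 0.7333 L/s.
New flow: 66 L/min ÷ 60 = 1.1 L/s.
PIP = Vt/C + R·V̇ + PEEP (constant-flow equation of motion).
Only the resistive term changes: ΔPIP = R × ΔV̇ = 25.5 × (1.1 − 0.7333) = 25.5 × 0.3667 = 9.351 cmH2O.
Original PIP = 405/69.8 + 25.5×0.7333 + 1 = 25.501 cmH2O; new PIP = 25.501 + (9.351) = 34.852 cmH2O.

34.9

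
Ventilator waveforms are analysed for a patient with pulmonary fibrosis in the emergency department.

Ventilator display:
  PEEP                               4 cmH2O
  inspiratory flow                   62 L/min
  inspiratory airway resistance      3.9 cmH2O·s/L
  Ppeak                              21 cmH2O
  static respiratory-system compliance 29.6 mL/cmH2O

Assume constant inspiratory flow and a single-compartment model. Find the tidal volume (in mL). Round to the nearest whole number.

Flow: 62 L/min ÷ 60 = 1.0333 L/s.
Equation of motion (constant flow): PIP = Vt/C + R·V̇ + PEEP.
Vt/C = PIP − R·V̇ − PEEP = 21 − 4.03 − 4 = 12.97 cmH2O.
Vt = C × 12.97 = 29.6 × 12.97 = 383.91 mL.

384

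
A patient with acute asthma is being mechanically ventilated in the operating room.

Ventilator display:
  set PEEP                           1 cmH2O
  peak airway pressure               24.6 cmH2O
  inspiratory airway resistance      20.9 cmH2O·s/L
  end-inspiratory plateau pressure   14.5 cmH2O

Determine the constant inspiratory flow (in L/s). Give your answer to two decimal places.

flow = (PIP − Pplat) / Raw = 10.1 / 20.9 = 0.4833 L/s.

0.48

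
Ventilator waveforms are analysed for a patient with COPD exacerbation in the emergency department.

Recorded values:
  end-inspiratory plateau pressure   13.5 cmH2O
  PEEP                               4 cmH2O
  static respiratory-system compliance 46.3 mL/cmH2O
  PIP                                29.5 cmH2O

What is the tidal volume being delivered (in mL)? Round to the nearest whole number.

440

Vt = Cstat × (Pplat − PEEP) = 46.3 × (13.5 − 4) = 46.3 × 9.5 = 439.85 mL.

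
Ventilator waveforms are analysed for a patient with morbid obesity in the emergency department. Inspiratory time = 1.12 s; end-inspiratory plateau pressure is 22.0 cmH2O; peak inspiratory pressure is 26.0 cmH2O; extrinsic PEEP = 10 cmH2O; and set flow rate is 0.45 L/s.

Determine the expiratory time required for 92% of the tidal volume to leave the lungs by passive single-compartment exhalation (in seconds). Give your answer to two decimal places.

0.94

Vt = flow × Ti = 0.45 L/s × 1.12 s × 1000 mL/L = 504.0 mL.
R = (PIP − Pplat)/V̇ = (26.0 − 22.0) / 0.45 = 4.0/0.45 = 8.889 cmH2O·s/L.
C = Vt/(Pplat − PEEP) = 504.0 / (22.0 − 10) = 504.0/12.0 = 42.0 mL/cmH2O.
τ = R × C = 8.889 × 0.042 L/cmH2O = 0.3733 s.
t = −τ·ln(1 − 0.92) = −0.3733·ln(0.08) = 0.9429 s.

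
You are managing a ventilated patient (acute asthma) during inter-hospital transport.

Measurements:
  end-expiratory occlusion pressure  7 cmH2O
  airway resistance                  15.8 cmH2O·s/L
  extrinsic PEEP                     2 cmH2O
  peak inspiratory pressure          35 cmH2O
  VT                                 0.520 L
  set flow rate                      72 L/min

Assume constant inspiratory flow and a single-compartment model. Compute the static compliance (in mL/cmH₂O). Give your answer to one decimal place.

57.5

Flow: 72 L/min ÷ 60 = 1.2 L/s.
Total PEEP = 7 cmH2O (set 2 + intrinsic 5); this is the baseline alveolar pressure.
Equation of motion (constant flow): PIP = Vt/C + R·V̇ + PEEP.
Vt/C = PIP − R·V̇ − PEEP = 35 − 15.8×1.2 − 7 = 35 − 18.96 − 7 = 9.04 cmH2O.
C = Vt / 9.04 = 520 / 9.04 = 57.522 mL/cmH2O.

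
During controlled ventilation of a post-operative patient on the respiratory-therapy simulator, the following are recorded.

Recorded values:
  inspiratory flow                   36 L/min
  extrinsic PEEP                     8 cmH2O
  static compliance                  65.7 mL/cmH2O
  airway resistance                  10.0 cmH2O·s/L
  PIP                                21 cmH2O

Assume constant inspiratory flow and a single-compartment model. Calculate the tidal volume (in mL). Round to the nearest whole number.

Flow: 36 L/min ÷ 60 = 0.6 L/s.
Equation of motion (constant flow): PIP = Vt/C + R·V̇ + PEEP.
Vt/C = PIP − R·V̇ − PEEP = 21 − 6.0 − 8 = 7.0 cmH2O.
Vt = C × 7.0 = 65.7 × 7.0 = 459.9 mL.

460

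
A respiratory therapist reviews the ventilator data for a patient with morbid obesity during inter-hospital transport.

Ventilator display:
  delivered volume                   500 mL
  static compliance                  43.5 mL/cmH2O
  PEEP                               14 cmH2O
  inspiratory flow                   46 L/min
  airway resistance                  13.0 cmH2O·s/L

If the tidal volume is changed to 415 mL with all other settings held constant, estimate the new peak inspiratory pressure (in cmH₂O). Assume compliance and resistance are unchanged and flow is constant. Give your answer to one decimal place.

33.5

Flow: 46 L/min ÷ 60 = 0.7667 L/s.
PIP = Vt/C + R·V̇ + PEEP (constant-flow equation of motion).
Only the elastic term changes: ΔPIP = ΔVt / C = (415 − 500) / 43.5 = -1.954 cmH2O.
Original PIP = 500/43.5 + 13.0×0.7667 + 14 = 35.461 cmH2O; new PIP = 35.461 + (-1.954) = 33.507 cmH2O.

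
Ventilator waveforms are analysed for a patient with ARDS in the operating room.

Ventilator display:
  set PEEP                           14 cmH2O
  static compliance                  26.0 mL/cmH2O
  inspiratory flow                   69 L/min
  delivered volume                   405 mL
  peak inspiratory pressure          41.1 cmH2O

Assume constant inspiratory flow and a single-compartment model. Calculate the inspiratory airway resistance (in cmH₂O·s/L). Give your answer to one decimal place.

Flow: 69 L/min ÷ 60 = 1.15 L/s.
Equation of motion (constant flow): PIP = Vt/C + R·V̇ + PEEP.
R·V̇ = PIP − Vt/C − PEEP = 41.1 − 405/26.0 − 14 = 41.1 − 15.577 − 14 = 11.523 cmH2O.
R = 11.523 / 1.15 = 10.02 cmH2O·s/L.

10.0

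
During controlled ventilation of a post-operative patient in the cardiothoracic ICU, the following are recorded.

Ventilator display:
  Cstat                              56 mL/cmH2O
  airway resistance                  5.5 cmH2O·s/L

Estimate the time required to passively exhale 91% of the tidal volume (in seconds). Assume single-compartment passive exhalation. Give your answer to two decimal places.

0.74

τ = R × C = 5.5 × 56 mL/cmH2O = 5.5 × 0.056 L/cmH2O = 0.308 s.
Exhaled fraction f = 1 − e^(−t/τ) → t = −τ·ln(1 − f) = −0.308·ln(0.09) = 0.7416 s.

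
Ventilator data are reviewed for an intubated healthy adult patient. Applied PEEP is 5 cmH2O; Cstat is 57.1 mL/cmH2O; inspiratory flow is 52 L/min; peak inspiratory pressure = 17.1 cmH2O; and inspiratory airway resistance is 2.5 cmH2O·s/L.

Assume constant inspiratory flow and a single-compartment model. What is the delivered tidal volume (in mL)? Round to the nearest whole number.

567

Flow: 52 L/min ÷ 60 = 0.8667 L/s.
Equation of motion (constant flow): PIP = Vt/C + R·V̇ + PEEP.
Vt/C = PIP − R·V̇ − PEEP = 17.1 − 2.167 − 5 = 9.933 cmH2O.
Vt = C × 9.933 = 57.1 × 9.933 = 567.17 mL.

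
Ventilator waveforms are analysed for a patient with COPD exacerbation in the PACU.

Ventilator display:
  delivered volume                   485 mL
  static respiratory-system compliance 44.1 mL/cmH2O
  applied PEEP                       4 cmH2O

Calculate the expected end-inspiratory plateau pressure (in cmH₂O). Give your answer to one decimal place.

15.0

Pplat = PEEP + Vt / Cstat = 4 + 485 / 44.1 = 4 + 10.998 = 14.998 cmH2O.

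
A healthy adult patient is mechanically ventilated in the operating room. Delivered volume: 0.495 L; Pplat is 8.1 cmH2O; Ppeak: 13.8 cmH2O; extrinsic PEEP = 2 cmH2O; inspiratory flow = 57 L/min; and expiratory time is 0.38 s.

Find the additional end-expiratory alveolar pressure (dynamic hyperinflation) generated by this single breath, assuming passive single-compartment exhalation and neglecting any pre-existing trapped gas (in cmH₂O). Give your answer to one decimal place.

Flow: 57 L/min ÷ 60 = 0.95 L/s.
R = (PIP − Pplat)/V̇ = (13.8 − 8.1) / 0.95 = 5.7/0.95 = 6.0 cmH2O·s/L.
C = Vt/(Pplat − PEEP) = 495.0 / (8.1 − 2) = 495.0/6.1 = 81.148 mL/cmH2O.
τ = R × C = 6.0 × 0.08115 L/cmH2O = 0.4869 s.
Fraction remaining = e^(−Te/τ) = e^(−0.38/0.4869) = 0.4582; trapped volume = 495.0 × 0.4582 = 226.81 mL.
Additional alveolar pressure from trapping ≈ V_trapped / C = 226.81 / 81.148 = 2.795 cmH2O.

2.8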